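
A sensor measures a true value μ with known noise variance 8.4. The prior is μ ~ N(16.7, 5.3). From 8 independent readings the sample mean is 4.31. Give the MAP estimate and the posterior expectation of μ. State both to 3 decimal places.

μ_MAP = 6.359, E[μ|data] = 6.359

Posterior for μ is Normal. Precision-weighted mean: (1/5.3·16.7 + 8/8.4·4.31) / (1/5.3 + 8/8.4) = 6.359.
A Normal posterior is symmetric, so mode = mean.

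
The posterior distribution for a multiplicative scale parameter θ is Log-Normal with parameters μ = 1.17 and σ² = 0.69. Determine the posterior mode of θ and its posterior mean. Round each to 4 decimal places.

Mode = exp(μ − σ²) = exp(0.48) = 1.6161.
Mean = exp(μ + σ²/2) = exp(1.515) = 4.5494.

posterior mode = 1.6161, posterior mean = 4.5494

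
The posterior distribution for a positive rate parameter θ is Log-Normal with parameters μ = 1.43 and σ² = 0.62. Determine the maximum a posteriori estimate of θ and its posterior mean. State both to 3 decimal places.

Mode = exp(μ − σ²) = exp(0.81) = 2.248.
Mean = exp(μ + σ²/2) = exp(1.740) = 5.697.
The posterior is right-skewed, so the mean exceeds the mode.

MAP = 2.248, posterior mean = 5.697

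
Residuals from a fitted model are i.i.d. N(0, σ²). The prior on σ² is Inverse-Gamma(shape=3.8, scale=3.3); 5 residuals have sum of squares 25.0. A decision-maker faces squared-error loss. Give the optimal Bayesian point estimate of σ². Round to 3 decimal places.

2.981

Posterior: Inverse-Gamma(shape = 3.8+5/2 = 6.3, scale = 3.3+25.0/2 = 15.8).
Mode = β/(α+1) = 15.8/7.3 = 2.164.
Mean = β/(α−1) = 15.8/5.3 = 2.981.
Squared-error loss ⇒ the optimal estimator is the posterior mean.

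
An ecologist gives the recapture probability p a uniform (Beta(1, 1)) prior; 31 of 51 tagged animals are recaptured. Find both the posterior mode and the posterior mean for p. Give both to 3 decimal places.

Posterior: Beta(1+31, 1+20) = Beta(32, 21).
Mode = (32−1)/(32+21−2) = 31/51 = 0.608.
With a flat prior the MAP equals the MLE, 31/51.
Mean = 32/(32+21) = 32/53 = 0.604.
The posterior is left-skewed, so the mode exceeds the mean.

posterior mode = 0.608, posterior mean = 0.604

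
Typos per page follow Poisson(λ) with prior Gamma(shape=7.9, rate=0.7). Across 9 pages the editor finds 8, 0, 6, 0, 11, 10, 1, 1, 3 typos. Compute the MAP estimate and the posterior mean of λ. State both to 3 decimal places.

Σ counts = 40. Posterior: Gamma(shape = 7.9+40 = 47.9, rate = 0.7+9 = 9.7).
Mode = (α−1)/β = 46.9/9.7 = 4.835.
Mean = α/β = 47.9/9.7 = 4.938.

MAP = 4.835; posterior mean = 4.938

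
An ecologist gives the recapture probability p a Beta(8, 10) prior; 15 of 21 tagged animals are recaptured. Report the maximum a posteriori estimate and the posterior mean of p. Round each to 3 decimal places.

p_MAP = 0.595, E[p|data] = 0.590

Posterior: Beta(8+15, 10+6) = Beta(23, 16).
Mode = (23−1)/(23+16−2) = 22/37 = 0.595.
Mean = 23/(23+16) = 23/39 = 0.590.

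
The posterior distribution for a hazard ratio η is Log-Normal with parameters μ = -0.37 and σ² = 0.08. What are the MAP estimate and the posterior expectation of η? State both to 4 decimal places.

MAP estimate = 0.6376, posterior expectation = 0.7189

Mode = exp(μ − σ²) = exp(-0.45) = 0.6376.
Mean = exp(μ + σ²/2) = exp(-0.330) = 0.7189.
Mean > mode: the posterior has a right tail.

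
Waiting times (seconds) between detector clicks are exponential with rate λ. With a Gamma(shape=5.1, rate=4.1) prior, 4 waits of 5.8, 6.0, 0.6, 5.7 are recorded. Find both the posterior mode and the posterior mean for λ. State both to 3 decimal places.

Σ times = 18.1. Posterior: Gamma(shape = 5.1+4 = 9.1, rate = 4.1+18.1 = 22.2).
Mode = (α−1)/β = 8.1/22.2 = 0.365.
Mean = α/β = 9.1/22.2 = 0.410.
Right-skewed posterior ⇒ mode < mean.

λ_MAP = 0.365, E[λ|data] = 0.410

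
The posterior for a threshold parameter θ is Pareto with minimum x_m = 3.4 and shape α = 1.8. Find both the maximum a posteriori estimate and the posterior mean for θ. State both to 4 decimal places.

The Pareto density is strictly decreasing on [x_m, ∞), so the mode is x_m = 3.4000.
Mean = α·x_m/(α−1) = 1.8·3.4/0.8 = 7.6500.
Mean > mode: the posterior has a right tail.

maximum a posteriori estimate = 3.4000, posterior mean = 7.6500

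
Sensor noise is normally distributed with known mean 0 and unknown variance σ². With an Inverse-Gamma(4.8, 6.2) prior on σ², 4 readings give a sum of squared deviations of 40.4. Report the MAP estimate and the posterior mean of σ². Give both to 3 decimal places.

σ²_MAP = 3.385, E[σ²|data] = 4.552

Posterior: Inverse-Gamma(shape = 4.8+4/2 = 6.8, scale = 6.2+40.4/2 = 26.4).
Mode = β/(α+1) = 26.4/7.8 = 3.385.
Mean = β/(α−1) = 26.4/5.8 = 4.552.
Right-skewed posterior ⇒ mode < mean.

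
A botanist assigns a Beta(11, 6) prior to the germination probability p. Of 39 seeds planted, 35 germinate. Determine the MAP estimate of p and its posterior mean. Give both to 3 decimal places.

MAP estimate = 0.833, posterior mean = 0.821

Posterior: Beta(11+35, 6+4) = Beta(46, 10).
Mode = (46−1)/(46+10−2) = 45/54 = 0.833.
Mean = 46/(46+10) = 46/56 = 0.821.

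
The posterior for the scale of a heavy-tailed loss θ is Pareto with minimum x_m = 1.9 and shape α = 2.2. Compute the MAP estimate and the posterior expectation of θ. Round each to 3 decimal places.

θ_MAP = 1.900, E[θ|data] = 3.483

The Pareto density is strictly decreasing on [x_m, ∞), so the mode is x_m = 1.900.
Mean = α·x_m/(α−1) = 2.2·1.9/1.2 = 3.483.
Right-skewed posterior ⇒ mode < mean.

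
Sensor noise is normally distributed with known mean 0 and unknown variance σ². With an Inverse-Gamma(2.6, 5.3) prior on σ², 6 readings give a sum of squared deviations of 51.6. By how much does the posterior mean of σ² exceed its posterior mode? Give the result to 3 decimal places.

2.049

Posterior: Inverse-Gamma(shape = 2.6+6/2 = 5.6, scale = 5.3+51.6/2 = 31.1).
Mode = β/(α+1) = 31.1/6.6 = 4.712.
Mean = β/(α−1) = 31.1/4.6 = 6.761.
Difference = 6.761 − 4.712 = 2.049.
The mean is pulled above the mode by the posterior's right skew.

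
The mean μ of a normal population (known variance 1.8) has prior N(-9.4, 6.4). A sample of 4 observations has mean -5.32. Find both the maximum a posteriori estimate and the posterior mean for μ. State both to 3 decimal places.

Posterior for μ is Normal. Precision-weighted mean: (1/6.4·-9.4 + 4/1.8·-5.32) / (1/6.4 + 4/1.8) = -5.588.
A Normal posterior is symmetric, so mode = mean.

μ_MAP = -5.588, E[μ|data] = -5.588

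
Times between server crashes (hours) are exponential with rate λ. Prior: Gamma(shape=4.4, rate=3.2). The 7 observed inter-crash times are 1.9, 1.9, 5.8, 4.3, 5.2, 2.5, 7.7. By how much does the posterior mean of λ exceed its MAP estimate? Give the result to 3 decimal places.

Σ times = 29.3. Posterior: Gamma(shape = 4.4+7 = 11.4, rate = 3.2+29.3 = 32.5).
Mode = (α−1)/β = 10.4/32.5 = 0.320.
Mean = α/β = 11.4/32.5 = 0.351.
Difference = 0.351 − 0.320 = 0.031.

0.031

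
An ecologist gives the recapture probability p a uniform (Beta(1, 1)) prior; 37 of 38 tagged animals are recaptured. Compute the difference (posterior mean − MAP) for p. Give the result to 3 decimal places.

Posterior: Beta(1+37, 1+1) = Beta(38, 2).
Mode = (38−1)/(38+2−2) = 37/38 = 0.974.
With a flat prior the MAP equals the MLE, 37/38.
Mean = 38/(38+2) = 38/40 = 0.950.
Difference = 0.950 − 0.974 = -0.024.

-0.024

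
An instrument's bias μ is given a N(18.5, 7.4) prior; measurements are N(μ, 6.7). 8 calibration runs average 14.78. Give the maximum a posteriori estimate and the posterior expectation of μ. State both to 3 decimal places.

Posterior for μ is Normal. Precision-weighted mean: (1/7.4·18.5 + 8/6.7·14.78) / (1/7.4 + 8/6.7) = 15.158.
A Normal posterior is symmetric, so mode = mean.

MAP = 15.158; posterior mean = 15.158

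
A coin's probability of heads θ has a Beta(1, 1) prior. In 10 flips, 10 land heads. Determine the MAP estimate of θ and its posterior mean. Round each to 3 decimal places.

MAP = 1.000, posterior mean = 0.917

Posterior: Beta(1+10, 1+0) = Beta(11, 1).
Since β = 1 ≤ 1 and α > 1, the Beta density is monotone increasing on [0,1]; the mode is at 1.
Mean = 11/(11+1) = 0.917.
Left-skewed posterior ⇒ mean < mode.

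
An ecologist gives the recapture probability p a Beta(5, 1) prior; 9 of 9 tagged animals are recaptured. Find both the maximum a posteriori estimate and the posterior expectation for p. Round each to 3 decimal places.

MAP = 1.000; posterior mean = 0.933

Posterior: Beta(5+9, 1+0) = Beta(14, 1).
Since β = 1 ≤ 1 and α > 1, the Beta density is monotone increasing on [0,1]; the mode is at 1.
Mean = 14/(14+1) = 0.933.
The mean is pulled below the mode by the posterior's left skew.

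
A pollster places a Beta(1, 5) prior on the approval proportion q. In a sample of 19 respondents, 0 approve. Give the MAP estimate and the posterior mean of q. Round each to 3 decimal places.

Posterior: Beta(1+0, 5+19) = Beta(1, 24).
Since α = 1 ≤ 1 and β > 1, the Beta density is monotone decreasing on [0,1]; the mode is at 0.
Mean = 1/(1+24) = 0.040.
The mean is pulled above the mode by the posterior's right skew.

MAP = 0.000; posterior mean = 0.040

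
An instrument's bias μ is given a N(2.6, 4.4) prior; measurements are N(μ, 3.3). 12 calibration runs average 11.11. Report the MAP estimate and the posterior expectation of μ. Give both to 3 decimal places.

MAP estimate = 10.609, posterior expectation = 10.609

Posterior for μ is Normal. Precision-weighted mean: (1/4.4·2.6 + 12/3.3·11.11) / (1/4.4 + 12/3.3) = 10.609.
A Normal posterior is symmetric, so mode = mean.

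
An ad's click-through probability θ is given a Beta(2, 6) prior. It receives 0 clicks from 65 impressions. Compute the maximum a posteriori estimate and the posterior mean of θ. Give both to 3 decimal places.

Posterior: Beta(2+0, 6+65) = Beta(2, 71).
Mode = (2−1)/(2+71−2) = 1/71 = 0.014.
Mean = 2/(2+71) = 2/73 = 0.027.
Right-skewed posterior ⇒ mode < mean.

MAP = 0.014; posterior mean = 0.027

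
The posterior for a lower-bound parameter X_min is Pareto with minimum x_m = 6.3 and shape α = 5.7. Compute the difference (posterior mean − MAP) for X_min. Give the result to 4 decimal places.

1.3404

The Pareto density is strictly decreasing on [x_m, ∞), so the mode is x_m = 6.3000.
Mean = α·x_m/(α−1) = 5.7·6.3/4.7 = 7.6404.
Difference = 7.6404 − 6.3000 = 1.3404.
The mean is pulled above the mode by the posterior's right skew.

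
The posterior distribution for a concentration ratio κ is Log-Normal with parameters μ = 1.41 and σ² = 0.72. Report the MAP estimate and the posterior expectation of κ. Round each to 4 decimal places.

Mode = exp(μ − σ²) = exp(0.69) = 1.9937.
Mean = exp(μ + σ²/2) = exp(1.770) = 5.8709.
The mean is pulled above the mode by the posterior's right skew.

MAP: 1.9937. Posterior mean: 5.8709.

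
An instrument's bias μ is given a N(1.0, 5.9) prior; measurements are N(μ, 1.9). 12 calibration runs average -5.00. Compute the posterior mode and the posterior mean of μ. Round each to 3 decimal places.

Posterior for μ is Normal. Precision-weighted mean: (1/5.9·1.0 + 12/1.9·-5.00) / (1/5.9 + 12/1.9) = -4.843.
A Normal posterior is symmetric, so mode = mean.

MAP: -4.843. Posterior mean: -4.843.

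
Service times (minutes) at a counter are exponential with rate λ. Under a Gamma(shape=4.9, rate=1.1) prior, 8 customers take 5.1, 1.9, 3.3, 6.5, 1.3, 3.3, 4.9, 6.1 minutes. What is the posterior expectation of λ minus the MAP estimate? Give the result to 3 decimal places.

0.030

Σ times = 32.4. Posterior: Gamma(shape = 4.9+8 = 12.9, rate = 1.1+32.4 = 33.5).
Mode = (α−1)/β = 11.9/33.5 = 0.355.
Mean = α/β = 12.9/33.5 = 0.385.
Difference = 0.385 − 0.355 = 0.030.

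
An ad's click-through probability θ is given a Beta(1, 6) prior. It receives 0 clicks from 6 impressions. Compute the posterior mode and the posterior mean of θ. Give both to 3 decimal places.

MAP: 0.000. Posterior mean: 0.077.

Posterior: Beta(1+0, 6+6) = Beta(1, 12).
Since α = 1 ≤ 1 and β > 1, the Beta density is monotone decreasing on [0,1]; the mode is at 0.
Mean = 1/(1+12) = 0.077.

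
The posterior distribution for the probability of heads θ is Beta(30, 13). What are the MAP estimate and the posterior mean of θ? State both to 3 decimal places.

Mode = (30−1)/(30+13−2) = 29/41 = 0.707.
Mean = 30/(30+13) = 30/43 = 0.698.
The mean is pulled below the mode by the posterior's left skew.

MAP estimate = 0.707, posterior mean = 0.698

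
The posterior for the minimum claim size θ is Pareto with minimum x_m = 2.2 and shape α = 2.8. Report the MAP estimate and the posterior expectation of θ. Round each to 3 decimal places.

MAP = 2.200, posterior mean = 3.422

The Pareto density is strictly decreasing on [x_m, ∞), so the mode is x_m = 2.200.
Mean = α·x_m/(α−1) = 2.8·2.2/1.8 = 3.422.
The mean is pulled above the mode by the posterior's right skew.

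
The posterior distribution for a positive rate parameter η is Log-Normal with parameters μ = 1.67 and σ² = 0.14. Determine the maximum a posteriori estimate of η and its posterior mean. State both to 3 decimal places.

Mode = exp(μ − σ²) = exp(1.53) = 4.618.
Mean = exp(μ + σ²/2) = exp(1.740) = 5.697.
Right-skewed posterior ⇒ mode < mean.

η_MAP = 4.618, E[η|data] = 5.697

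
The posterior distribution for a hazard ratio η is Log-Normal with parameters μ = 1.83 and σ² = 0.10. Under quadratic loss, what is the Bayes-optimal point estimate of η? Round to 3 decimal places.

6.554

Mode = exp(μ − σ²) = exp(1.73) = 5.641.
Mean = exp(μ + σ²/2) = exp(1.880) = 6.554.
Quadratic loss ⇒ the optimal estimator is the posterior mean.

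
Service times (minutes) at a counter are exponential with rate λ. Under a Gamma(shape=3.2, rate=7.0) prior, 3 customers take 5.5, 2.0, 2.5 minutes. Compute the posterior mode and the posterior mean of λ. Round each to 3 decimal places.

Σ times = 10.0. Posterior: Gamma(shape = 3.2+3 = 6.2, rate = 7.0+10.0 = 17.0).
Mode = (α−1)/β = 5.2/17.0 = 0.306.
Mean = α/β = 6.2/17.0 = 0.365.
Mean > mode: the posterior has a right tail.

posterior mode = 0.306, posterior mean = 0.365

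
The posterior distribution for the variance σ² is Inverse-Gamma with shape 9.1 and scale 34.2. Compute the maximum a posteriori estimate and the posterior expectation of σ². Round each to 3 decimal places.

σ²_MAP = 3.386, E[σ²|data] = 4.222

Mode = β/(α+1) = 34.2/10.1 = 3.386.
Mean = β/(α−1) = 34.2/8.1 = 4.222.
The mean is pulled above the mode by the posterior's right skew.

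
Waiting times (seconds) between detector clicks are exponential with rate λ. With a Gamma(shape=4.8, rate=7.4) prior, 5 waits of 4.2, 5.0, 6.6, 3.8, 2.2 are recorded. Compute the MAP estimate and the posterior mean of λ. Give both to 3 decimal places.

Σ times = 21.8. Posterior: Gamma(shape = 4.8+5 = 9.8, rate = 7.4+21.8 = 29.2).
Mode = (α−1)/β = 8.8/29.2 = 0.301.
Mean = α/β = 9.8/29.2 = 0.336.

λ_MAP = 0.301, E[λ|data] = 0.336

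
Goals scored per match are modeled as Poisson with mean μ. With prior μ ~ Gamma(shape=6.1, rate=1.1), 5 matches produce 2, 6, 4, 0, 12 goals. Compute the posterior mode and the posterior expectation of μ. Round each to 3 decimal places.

Σ counts = 24. Posterior: Gamma(shape = 6.1+24 = 30.1, rate = 1.1+5 = 6.1).
Mode = (α−1)/β = 29.1/6.1 = 4.770.
Mean = α/β = 30.1/6.1 = 4.934.

posterior mode = 4.770, posterior expectation = 4.934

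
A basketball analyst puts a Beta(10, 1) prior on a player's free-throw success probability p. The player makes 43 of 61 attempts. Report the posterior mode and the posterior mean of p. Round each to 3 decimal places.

Posterior: Beta(10+43, 1+18) = Beta(53, 19).
Mode = (53−1)/(53+19−2) = 52/70 = 0.743.
Mean = 53/(53+19) = 53/72 = 0.736.

MAP: 0.743. Posterior mean: 0.736.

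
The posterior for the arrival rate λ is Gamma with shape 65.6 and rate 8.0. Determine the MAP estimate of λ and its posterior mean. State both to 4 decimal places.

MAP = 8.0750, posterior mean = 8.2000

Mode = (α−1)/β = 64.6/8.0 = 8.0750.
Mean = α/β = 65.6/8.0 = 8.2000.
Mean > mode: the posterior has a right tail.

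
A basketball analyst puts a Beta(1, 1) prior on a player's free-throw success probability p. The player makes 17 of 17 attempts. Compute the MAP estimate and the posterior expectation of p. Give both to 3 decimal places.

MAP = 1.000, posterior mean = 0.947

Posterior: Beta(1+17, 1+0) = Beta(18, 1).
Since β = 1 ≤ 1 and α > 1, the Beta density is monotone increasing on [0,1]; the mode is at 1.
Mean = 18/(18+1) = 0.947.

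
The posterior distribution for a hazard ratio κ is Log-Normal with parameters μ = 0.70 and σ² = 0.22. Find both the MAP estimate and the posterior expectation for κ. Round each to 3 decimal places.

MAP: 1.616. Posterior mean: 2.248.

Mode = exp(μ − σ²) = exp(0.48) = 1.616.
Mean = exp(μ + σ²/2) = exp(0.810) = 2.248.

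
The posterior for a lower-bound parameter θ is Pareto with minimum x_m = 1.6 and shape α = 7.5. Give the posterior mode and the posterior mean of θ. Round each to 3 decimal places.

posterior mode = 1.600, posterior mean = 1.846

The Pareto density is strictly decreasing on [x_m, ∞), so the mode is x_m = 1.600.
Mean = α·x_m/(α−1) = 7.5·1.6/6.5 = 1.846.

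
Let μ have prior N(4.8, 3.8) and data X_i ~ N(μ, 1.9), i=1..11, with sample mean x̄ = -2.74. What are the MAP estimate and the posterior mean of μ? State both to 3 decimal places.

Posterior for μ is Normal. Precision-weighted mean: (1/3.8·4.8 + 11/1.9·-2.74) / (1/3.8 + 11/1.9) = -2.412.
A Normal posterior is symmetric, so mode = mean.

MAP estimate = -2.412, posterior mean = -2.412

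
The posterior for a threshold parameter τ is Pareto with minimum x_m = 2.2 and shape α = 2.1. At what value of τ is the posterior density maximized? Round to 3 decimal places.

The Pareto density is strictly decreasing on [x_m, ∞), so the mode is x_m = 2.200.
Mean = α·x_m/(α−1) = 2.1·2.2/1.1 = 4.200.
This is the posterior mode — the MAP estimate.

2.200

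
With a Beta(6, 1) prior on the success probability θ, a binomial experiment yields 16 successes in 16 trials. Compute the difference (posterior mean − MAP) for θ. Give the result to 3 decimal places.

-0.043

Posterior: Beta(6+16, 1+0) = Beta(22, 1).
Since β = 1 ≤ 1 and α > 1, the Beta density is monotone increasing on [0,1]; the mode is at 1.
Mean = 22/(22+1) = 0.957.
Difference = 0.957 − 1.000 = -0.043.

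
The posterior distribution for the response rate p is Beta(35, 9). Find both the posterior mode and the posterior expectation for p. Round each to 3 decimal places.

Mode = (35−1)/(35+9−2) = 34/42 = 0.810.
Mean = 35/(35+9) = 35/44 = 0.795.
The posterior is left-skewed, so the mode exceeds the mean.

p_MAP = 0.810, E[p|data] = 0.795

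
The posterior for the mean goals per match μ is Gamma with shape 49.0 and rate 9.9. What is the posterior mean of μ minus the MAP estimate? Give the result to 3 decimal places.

Mode = (α−1)/β = 48.0/9.9 = 4.848.
Mean = α/β = 49.0/9.9 = 4.949.
Difference = 4.949 − 4.848 = 0.101.
Mean > mode: the posterior has a right tail.

0.101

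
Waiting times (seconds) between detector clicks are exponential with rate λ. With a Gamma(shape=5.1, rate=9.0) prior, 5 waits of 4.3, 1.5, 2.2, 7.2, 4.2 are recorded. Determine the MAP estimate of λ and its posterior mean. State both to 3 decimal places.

MAP = 0.320; posterior mean = 0.356

Σ times = 19.4. Posterior: Gamma(shape = 5.1+5 = 10.1, rate = 9.0+19.4 = 28.4).
Mode = (α−1)/β = 9.1/28.4 = 0.320.
Mean = α/β = 10.1/28.4 = 0.356.
The mean is pulled above the mode by the posterior's right skew.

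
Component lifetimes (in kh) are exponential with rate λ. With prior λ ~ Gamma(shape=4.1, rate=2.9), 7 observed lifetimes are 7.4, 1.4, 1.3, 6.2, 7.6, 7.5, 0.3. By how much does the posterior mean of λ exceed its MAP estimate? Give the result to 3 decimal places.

0.029

Σ times = 31.7. Posterior: Gamma(shape = 4.1+7 = 11.1, rate = 2.9+31.7 = 34.6).
Mode = (α−1)/β = 10.1/34.6 = 0.292.
Mean = α/β = 11.1/34.6 = 0.321.
Difference = 0.321 − 0.292 = 0.029.
Mean > mode: the posterior has a right tail.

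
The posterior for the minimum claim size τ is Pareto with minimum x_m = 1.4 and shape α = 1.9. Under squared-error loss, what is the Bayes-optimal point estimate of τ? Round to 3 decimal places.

2.956

The Pareto density is strictly decreasing on [x_m, ∞), so the mode is x_m = 1.400.
Mean = α·x_m/(α−1) = 1.9·1.4/0.9 = 2.956.
Squared-error loss ⇒ the optimal estimator is the posterior mean.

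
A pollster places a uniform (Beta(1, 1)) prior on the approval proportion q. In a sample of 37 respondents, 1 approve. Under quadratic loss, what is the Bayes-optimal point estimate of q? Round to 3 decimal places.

0.051

Posterior: Beta(1+1, 1+36) = Beta(2, 37).
Mode = (2−1)/(2+37−2) = 1/37 = 0.027.
With a flat prior the MAP equals the MLE, 1/37.
Mean = 2/(2+37) = 2/39 = 0.051.
Quadratic loss ⇒ the optimal estimator is the posterior mean.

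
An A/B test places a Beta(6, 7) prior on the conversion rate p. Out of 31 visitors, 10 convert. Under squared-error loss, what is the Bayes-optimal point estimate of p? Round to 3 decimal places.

0.364

Posterior: Beta(6+10, 7+21) = Beta(16, 28).
Mode = (16−1)/(16+28−2) = 15/42 = 0.357.
Mean = 16/(16+28) = 16/44 = 0.364.
Squared-error loss ⇒ the optimal estimator is the posterior mean.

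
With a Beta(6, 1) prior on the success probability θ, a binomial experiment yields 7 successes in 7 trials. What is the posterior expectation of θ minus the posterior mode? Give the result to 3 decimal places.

-0.071

Posterior: Beta(6+7, 1+0) = Beta(13, 1).
Since β = 1 ≤ 1 and α > 1, the Beta density is monotone increasing on [0,1]; the mode is at 1.
Mean = 13/(13+1) = 0.929.
Difference = 0.929 − 1.000 = -0.071.
The posterior is left-skewed, so the mode exceeds the mean.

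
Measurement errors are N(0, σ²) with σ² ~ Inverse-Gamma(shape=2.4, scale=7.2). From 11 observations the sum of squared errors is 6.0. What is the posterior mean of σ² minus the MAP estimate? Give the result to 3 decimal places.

0.332

Posterior: Inverse-Gamma(shape = 2.4+11/2 = 7.9, scale = 7.2+6.0/2 = 10.2).
Mode = β/(α+1) = 10.2/8.9 = 1.146.
Mean = β/(α−1) = 10.2/6.9 = 1.478.
Difference = 1.478 − 1.146 = 0.332.
Right-skewed posterior ⇒ mode < mean.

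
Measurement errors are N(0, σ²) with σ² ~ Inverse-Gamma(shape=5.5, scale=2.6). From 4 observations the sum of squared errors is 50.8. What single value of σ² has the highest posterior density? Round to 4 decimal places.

3.2941

Posterior: Inverse-Gamma(shape = 5.5+4/2 = 7.5, scale = 2.6+50.8/2 = 28.0).
Mode = β/(α+1) = 28.0/8.5 = 3.2941.
Mean = β/(α−1) = 28.0/6.5 = 4.3077.
This is the posterior mode — the MAP estimate.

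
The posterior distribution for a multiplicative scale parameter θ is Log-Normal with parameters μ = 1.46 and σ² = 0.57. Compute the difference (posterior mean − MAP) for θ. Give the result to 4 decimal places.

3.2908

Mode = exp(μ − σ²) = exp(0.89) = 2.4351.
Mean = exp(μ + σ²/2) = exp(1.745) = 5.7259.
Difference = 5.7259 − 2.4351 = 3.2908.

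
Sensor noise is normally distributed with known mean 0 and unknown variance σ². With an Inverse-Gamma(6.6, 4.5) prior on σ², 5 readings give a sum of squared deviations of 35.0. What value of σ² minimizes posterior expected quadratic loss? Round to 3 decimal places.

2.716

Posterior: Inverse-Gamma(shape = 6.6+5/2 = 9.1, scale = 4.5+35.0/2 = 22.0).
Mode = β/(α+1) = 22.0/10.1 = 2.178.
Mean = β/(α−1) = 22.0/8.1 = 2.716.
Quadratic loss ⇒ the optimal estimator is the posterior mean.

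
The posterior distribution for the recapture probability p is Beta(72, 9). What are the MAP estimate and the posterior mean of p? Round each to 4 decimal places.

MAP = 0.8987, posterior mean = 0.8889

Mode = (72−1)/(72+9−2) = 71/79 = 0.8987.
Mean = 72/(72+9) = 72/81 = 0.8889.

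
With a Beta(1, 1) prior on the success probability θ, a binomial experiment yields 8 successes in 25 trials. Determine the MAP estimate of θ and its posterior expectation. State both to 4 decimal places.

Posterior: Beta(1+8, 1+17) = Beta(9, 18).
Mode = (9−1)/(9+18−2) = 8/25 = 0.3200.
With a flat prior the MAP equals the MLE, 8/25.
Mean = 9/(9+18) = 9/27 = 0.3333.

MAP: 0.3200. Posterior mean: 0.3333.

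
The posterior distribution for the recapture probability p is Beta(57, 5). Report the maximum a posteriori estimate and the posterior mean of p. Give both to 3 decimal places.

MAP: 0.933. Posterior mean: 0.919.

Mode = (57−1)/(57+5−2) = 56/60 = 0.933.
Mean = 57/(57+5) = 57/62 = 0.919.
The mean is pulled below the mode by the posterior's left skew.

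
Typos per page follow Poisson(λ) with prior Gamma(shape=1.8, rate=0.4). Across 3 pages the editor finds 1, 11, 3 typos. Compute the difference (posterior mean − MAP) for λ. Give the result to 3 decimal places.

Σ counts = 15. Posterior: Gamma(shape = 1.8+15 = 16.8, rate = 0.4+3 = 3.4).
Mode = (α−1)/β = 15.8/3.4 = 4.647.
Mean = α/β = 16.8/3.4 = 4.941.
Difference = 4.941 − 4.647 = 0.294.

0.294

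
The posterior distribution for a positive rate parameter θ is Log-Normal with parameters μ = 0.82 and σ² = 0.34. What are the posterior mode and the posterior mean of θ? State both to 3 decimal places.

θ_MAP = 1.616, E[θ|data] = 2.691

Mode = exp(μ − σ²) = exp(0.48) = 1.616.
Mean = exp(μ + σ²/2) = exp(0.990) = 2.691.
Mean > mode: the posterior has a right tail.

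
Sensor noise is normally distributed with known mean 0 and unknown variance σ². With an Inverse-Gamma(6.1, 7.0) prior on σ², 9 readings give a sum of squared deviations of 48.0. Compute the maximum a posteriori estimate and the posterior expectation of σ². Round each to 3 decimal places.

Posterior: Inverse-Gamma(shape = 6.1+9/2 = 10.6, scale = 7.0+48.0/2 = 31.0).
Mode = β/(α+1) = 31.0/11.6 = 2.672.
Mean = β/(α−1) = 31.0/9.6 = 3.229.

σ²_MAP = 2.672, E[σ²|data] = 3.229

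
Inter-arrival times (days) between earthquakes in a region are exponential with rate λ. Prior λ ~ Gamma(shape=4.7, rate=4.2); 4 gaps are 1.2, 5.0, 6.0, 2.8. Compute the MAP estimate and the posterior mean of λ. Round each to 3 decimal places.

Σ times = 15.0. Posterior: Gamma(shape = 4.7+4 = 8.7, rate = 4.2+15.0 = 19.2).
Mode = (α−1)/β = 7.7/19.2 = 0.401.
Mean = α/β = 8.7/19.2 = 0.453.
The posterior is right-skewed, so the mean exceeds the mode.

MAP = 0.401, posterior mean = 0.453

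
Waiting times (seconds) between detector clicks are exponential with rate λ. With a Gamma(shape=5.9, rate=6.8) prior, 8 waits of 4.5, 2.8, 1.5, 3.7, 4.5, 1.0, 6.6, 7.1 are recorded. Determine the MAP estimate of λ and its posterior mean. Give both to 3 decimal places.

Σ times = 31.7. Posterior: Gamma(shape = 5.9+8 = 13.9, rate = 6.8+31.7 = 38.5).
Mode = (α−1)/β = 12.9/38.5 = 0.335.
Mean = α/β = 13.9/38.5 = 0.361.
The mean is pulled above the mode by the posterior's right skew.

MAP = 0.335, posterior mean = 0.361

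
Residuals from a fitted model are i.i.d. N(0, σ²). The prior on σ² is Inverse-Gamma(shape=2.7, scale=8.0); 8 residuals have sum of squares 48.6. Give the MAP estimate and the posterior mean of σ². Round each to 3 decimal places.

MAP estimate = 4.195, posterior mean = 5.667

Posterior: Inverse-Gamma(shape = 2.7+8/2 = 6.7, scale = 8.0+48.6/2 = 32.3).
Mode = β/(α+1) = 32.3/7.7 = 4.195.
Mean = β/(α−1) = 32.3/5.7 = 5.667.
Mean > mode: the posterior has a right tail.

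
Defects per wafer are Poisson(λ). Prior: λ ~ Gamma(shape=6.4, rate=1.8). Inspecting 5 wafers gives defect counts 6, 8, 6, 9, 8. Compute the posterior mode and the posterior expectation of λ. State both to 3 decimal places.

λ_MAP = 6.235, E[λ|data] = 6.382

Σ counts = 37. Posterior: Gamma(shape = 6.4+37 = 43.4, rate = 1.8+5 = 6.8).
Mode = (α−1)/β = 42.4/6.8 = 6.235.
Mean = α/β = 43.4/6.8 = 6.382.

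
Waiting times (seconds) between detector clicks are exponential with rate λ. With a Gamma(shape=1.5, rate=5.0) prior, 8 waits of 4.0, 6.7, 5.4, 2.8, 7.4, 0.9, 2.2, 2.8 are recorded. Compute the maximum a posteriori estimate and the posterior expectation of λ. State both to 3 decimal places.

Σ times = 32.2. Posterior: Gamma(shape = 1.5+8 = 9.5, rate = 5.0+32.2 = 37.2).
Mode = (α−1)/β = 8.5/37.2 = 0.228.
Mean = α/β = 9.5/37.2 = 0.255.

λ_MAP = 0.228, E[λ|data] = 0.255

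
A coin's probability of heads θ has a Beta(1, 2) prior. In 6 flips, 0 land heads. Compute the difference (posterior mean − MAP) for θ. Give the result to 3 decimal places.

Posterior: Beta(1+0, 2+6) = Beta(1, 8).
Since α = 1 ≤ 1 and β > 1, the Beta density is monotone decreasing on [0,1]; the mode is at 0.
Mean = 1/(1+8) = 0.111.
Difference = 0.111 − 0.000 = 0.111.

0.111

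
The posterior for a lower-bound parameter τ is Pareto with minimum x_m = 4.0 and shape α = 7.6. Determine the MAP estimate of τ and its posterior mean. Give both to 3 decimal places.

The Pareto density is strictly decreasing on [x_m, ∞), so the mode is x_m = 4.000.
Mean = α·x_m/(α−1) = 7.6·4.0/6.6 = 4.606.

τ_MAP = 4.000, E[τ|data] = 4.606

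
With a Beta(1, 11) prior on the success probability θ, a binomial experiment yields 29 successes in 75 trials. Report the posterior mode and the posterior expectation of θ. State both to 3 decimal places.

MAP: 0.341. Posterior mean: 0.345.

Posterior: Beta(1+29, 11+46) = Beta(30, 57).
Mode = (30−1)/(30+57−2) = 29/85 = 0.341.
Mean = 30/(30+57) = 30/87 = 0.345.
Right-skewed posterior ⇒ mode < mean.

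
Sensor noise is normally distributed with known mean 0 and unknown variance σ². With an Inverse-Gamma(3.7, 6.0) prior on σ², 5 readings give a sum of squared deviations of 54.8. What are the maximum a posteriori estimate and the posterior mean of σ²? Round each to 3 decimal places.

MAP = 4.639, posterior mean = 6.423

Posterior: Inverse-Gamma(shape = 3.7+5/2 = 6.2, scale = 6.0+54.8/2 = 33.4).
Mode = β/(α+1) = 33.4/7.2 = 4.639.
Mean = β/(α−1) = 33.4/5.2 = 6.423.
Mean > mode: the posterior has a right tail.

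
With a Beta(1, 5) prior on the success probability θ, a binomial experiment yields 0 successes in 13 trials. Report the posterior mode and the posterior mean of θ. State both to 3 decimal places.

MAP = 0.000; posterior mean = 0.053

Posterior: Beta(1+0, 5+13) = Beta(1, 18).
Since α = 1 ≤ 1 and β > 1, the Beta density is monotone decreasing on [0,1]; the mode is at 0.
Mean = 1/(1+18) = 0.053.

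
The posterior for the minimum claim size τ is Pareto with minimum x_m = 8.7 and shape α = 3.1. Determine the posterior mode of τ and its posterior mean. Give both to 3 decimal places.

The Pareto density is strictly decreasing on [x_m, ∞), so the mode is x_m = 8.700.
Mean = α·x_m/(α−1) = 3.1·8.7/2.1 = 12.843.
The mean is pulled above the mode by the posterior's right skew.

MAP = 8.700; posterior mean = 12.843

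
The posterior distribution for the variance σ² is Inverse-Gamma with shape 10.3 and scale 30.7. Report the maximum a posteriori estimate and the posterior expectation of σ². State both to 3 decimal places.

Mode = β/(α+1) = 30.7/11.3 = 2.717.
Mean = β/(α−1) = 30.7/9.3 = 3.301.
The posterior is right-skewed, so the mean exceeds the mode.

σ²_MAP = 2.717, E[σ²|data] = 3.301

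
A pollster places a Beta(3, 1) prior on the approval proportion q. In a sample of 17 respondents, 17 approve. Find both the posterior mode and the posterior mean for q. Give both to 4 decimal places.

Posterior: Beta(3+17, 1+0) = Beta(20, 1).
Since β = 1 ≤ 1 and α > 1, the Beta density is monotone increasing on [0,1]; the mode is at 1.
Mean = 20/(20+1) = 0.9524.

posterior mode = 1.0000, posterior mean = 0.9524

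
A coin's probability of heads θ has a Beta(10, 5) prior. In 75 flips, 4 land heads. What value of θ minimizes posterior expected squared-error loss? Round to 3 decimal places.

Posterior: Beta(10+4, 5+71) = Beta(14, 76).
Mode = (14−1)/(14+76−2) = 13/88 = 0.148.
Mean = 14/(14+76) = 14/90 = 0.156.
Squared-error loss ⇒ the optimal estimator is the posterior mean.

0.156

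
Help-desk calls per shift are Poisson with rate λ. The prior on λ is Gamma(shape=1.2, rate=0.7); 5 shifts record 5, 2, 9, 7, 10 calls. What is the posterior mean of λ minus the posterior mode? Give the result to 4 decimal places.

Σ counts = 33. Posterior: Gamma(shape = 1.2+33 = 34.2, rate = 0.7+5 = 5.7).
Mode = (α−1)/β = 33.2/5.7 = 5.8246.
Mean = α/β = 34.2/5.7 = 6.0000.
Difference = 6.0000 − 5.8246 = 0.1754.
The posterior is right-skewed, so the mean exceeds the mode.

0.1754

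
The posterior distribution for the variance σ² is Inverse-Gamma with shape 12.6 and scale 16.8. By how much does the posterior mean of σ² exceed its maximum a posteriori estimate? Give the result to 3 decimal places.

Mode = β/(α+1) = 16.8/13.6 = 1.235.
Mean = β/(α−1) = 16.8/11.6 = 1.448.
Difference = 1.448 − 1.235 = 0.213.
The posterior is right-skewed, so the mean exceeds the mode.

0.213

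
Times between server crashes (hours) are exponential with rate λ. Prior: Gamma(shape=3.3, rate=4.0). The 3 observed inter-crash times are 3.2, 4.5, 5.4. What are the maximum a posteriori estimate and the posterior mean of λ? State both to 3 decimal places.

MAP = 0.310; posterior mean = 0.368

Σ times = 13.1. Posterior: Gamma(shape = 3.3+3 = 6.3, rate = 4.0+13.1 = 17.1).
Mode = (α−1)/β = 5.3/17.1 = 0.310.
Mean = α/β = 6.3/17.1 = 0.368.
The mean is pulled above the mode by the posterior's right skew.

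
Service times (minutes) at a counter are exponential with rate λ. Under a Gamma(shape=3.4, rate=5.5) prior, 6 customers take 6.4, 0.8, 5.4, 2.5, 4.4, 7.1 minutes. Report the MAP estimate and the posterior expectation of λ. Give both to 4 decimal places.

MAP = 0.2617; posterior mean = 0.2928

Σ times = 26.6. Posterior: Gamma(shape = 3.4+6 = 9.4, rate = 5.5+26.6 = 32.1).
Mode = (α−1)/β = 8.4/32.1 = 0.2617.
Mean = α/β = 9.4/32.1 = 0.2928.
The mean is pulled above the mode by the posterior's right skew.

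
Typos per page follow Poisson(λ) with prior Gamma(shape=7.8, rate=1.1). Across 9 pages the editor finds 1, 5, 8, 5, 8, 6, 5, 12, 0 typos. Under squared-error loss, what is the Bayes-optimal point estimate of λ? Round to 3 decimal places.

5.723

Σ counts = 50. Posterior: Gamma(shape = 7.8+50 = 57.8, rate = 1.1+9 = 10.1).
Mode = (α−1)/β = 56.8/10.1 = 5.624.
Mean = α/β = 57.8/10.1 = 5.723.
Squared-error loss ⇒ the optimal estimator is the posterior mean.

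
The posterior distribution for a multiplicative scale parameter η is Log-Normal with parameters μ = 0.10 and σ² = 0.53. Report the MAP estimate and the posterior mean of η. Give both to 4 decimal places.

MAP: 0.6505. Posterior mean: 1.4405.

Mode = exp(μ − σ²) = exp(-0.43) = 0.6505.
Mean = exp(μ + σ²/2) = exp(0.365) = 1.4405.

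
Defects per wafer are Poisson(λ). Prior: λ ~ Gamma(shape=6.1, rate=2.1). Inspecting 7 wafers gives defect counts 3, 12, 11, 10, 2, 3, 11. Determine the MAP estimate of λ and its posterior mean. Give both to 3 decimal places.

Σ counts = 52. Posterior: Gamma(shape = 6.1+52 = 58.1, rate = 2.1+7 = 9.1).
Mode = (α−1)/β = 57.1/9.1 = 6.275.
Mean = α/β = 58.1/9.1 = 6.385.

MAP estimate = 6.275, posterior mean = 6.385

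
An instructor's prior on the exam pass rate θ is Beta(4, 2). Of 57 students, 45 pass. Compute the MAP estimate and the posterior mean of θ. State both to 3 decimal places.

MAP = 0.787; posterior mean = 0.778

Posterior: Beta(4+45, 2+12) = Beta(49, 14).
Mode = (49−1)/(49+14−2) = 48/61 = 0.787.
Mean = 49/(49+14) = 49/63 = 0.778.
The mean is pulled below the mode by the posterior's left skew.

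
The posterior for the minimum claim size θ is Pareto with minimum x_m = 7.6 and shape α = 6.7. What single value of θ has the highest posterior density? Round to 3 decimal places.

The Pareto density is strictly decreasing on [x_m, ∞), so the mode is x_m = 7.600.
Mean = α·x_m/(α−1) = 6.7·7.6/5.7 = 8.933.
This is the posterior mode — the MAP estimate.

7.600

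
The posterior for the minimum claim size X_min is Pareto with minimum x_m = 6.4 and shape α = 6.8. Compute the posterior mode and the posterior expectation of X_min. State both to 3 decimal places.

posterior mode = 6.400, posterior expectation = 7.503

The Pareto density is strictly decreasing on [x_m, ∞), so the mode is x_m = 6.400.
Mean = α·x_m/(α−1) = 6.8·6.4/5.8 = 7.503.
The posterior is right-skewed, so the mean exceeds the mode.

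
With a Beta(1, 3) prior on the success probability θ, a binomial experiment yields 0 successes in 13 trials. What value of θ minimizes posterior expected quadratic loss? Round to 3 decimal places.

Posterior: Beta(1+0, 3+13) = Beta(1, 16).
Since α = 1 ≤ 1 and β > 1, the Beta density is monotone decreasing on [0,1]; the mode is at 0.
Mean = 1/(1+16) = 0.059.
Quadratic loss ⇒ the optimal estimator is the posterior mean.

0.059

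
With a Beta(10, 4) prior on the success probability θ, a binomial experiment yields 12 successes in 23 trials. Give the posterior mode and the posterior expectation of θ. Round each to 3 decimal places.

Posterior: Beta(10+12, 4+11) = Beta(22, 15).
Mode = (22−1)/(22+15−2) = 21/35 = 0.600.
Mean = 22/(22+15) = 22/37 = 0.595.
The mean is pulled below the mode by the posterior's left skew.

MAP: 0.600. Posterior mean: 0.595.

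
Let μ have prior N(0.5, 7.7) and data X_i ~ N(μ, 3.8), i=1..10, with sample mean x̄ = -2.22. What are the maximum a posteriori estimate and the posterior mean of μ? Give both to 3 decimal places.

Posterior for μ is Normal. Precision-weighted mean: (1/7.7·0.5 + 10/3.8·-2.22) / (1/7.7 + 10/3.8) = -2.092.
A Normal posterior is symmetric, so mode = mean.

MAP = -2.092; posterior mean = -2.092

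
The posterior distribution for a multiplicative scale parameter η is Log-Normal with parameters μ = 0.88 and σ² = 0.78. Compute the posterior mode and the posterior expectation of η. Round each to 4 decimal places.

η_MAP = 1.1052, E[η|data] = 3.5609

Mode = exp(μ − σ²) = exp(0.10) = 1.1052.
Mean = exp(μ + σ²/2) = exp(1.270) = 3.5609.
Mean > mode: the posterior has a right tail.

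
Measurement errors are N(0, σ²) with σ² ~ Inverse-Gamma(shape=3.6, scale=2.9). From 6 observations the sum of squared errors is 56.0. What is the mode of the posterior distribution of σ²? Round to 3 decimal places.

Posterior: Inverse-Gamma(shape = 3.6+6/2 = 6.6, scale = 2.9+56.0/2 = 30.9).
Mode = β/(α+1) = 30.9/7.6 = 4.066.
Mean = β/(α−1) = 30.9/5.6 = 5.518.
This is the posterior mode — the MAP estimate.

4.066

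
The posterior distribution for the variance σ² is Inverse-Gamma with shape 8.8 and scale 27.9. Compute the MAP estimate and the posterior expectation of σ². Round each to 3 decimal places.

MAP = 2.847, posterior mean = 3.577

Mode = β/(α+1) = 27.9/9.8 = 2.847.
Mean = β/(α−1) = 27.9/7.8 = 3.577.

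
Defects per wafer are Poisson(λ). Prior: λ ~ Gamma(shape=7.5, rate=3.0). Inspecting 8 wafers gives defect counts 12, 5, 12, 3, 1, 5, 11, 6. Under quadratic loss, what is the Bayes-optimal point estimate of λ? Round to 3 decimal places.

5.682

Σ counts = 55. Posterior: Gamma(shape = 7.5+55 = 62.5, rate = 3.0+8 = 11.0).
Mode = (α−1)/β = 61.5/11.0 = 5.591.
Mean = α/β = 62.5/11.0 = 5.682.
Quadratic loss ⇒ the optimal estimator is the posterior mean.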